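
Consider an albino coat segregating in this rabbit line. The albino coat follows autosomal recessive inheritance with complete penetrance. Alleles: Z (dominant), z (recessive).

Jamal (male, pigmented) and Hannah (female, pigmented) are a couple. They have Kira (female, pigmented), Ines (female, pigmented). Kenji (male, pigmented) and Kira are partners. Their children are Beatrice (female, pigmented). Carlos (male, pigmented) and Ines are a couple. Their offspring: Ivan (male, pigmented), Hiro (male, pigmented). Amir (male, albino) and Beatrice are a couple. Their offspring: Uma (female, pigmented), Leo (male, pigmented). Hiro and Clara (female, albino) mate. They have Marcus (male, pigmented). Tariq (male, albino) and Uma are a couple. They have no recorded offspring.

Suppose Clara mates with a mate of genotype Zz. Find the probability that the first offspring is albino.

Clara is albino, so Clara is zz.
The cross gives 1/2 Zz : 1/2 zz, so P(offspring is albino) = 1/2.

1/2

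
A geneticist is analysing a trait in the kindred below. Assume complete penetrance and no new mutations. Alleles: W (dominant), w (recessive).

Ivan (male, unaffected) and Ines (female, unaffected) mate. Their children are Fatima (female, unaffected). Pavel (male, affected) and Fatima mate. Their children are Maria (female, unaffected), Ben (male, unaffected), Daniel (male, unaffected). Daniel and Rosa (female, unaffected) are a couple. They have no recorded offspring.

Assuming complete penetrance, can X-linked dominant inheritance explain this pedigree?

No

Under X-linked dominant, Maria (unaffected, female) cannot arise from Pavel (affected) × Fatima (unaffected).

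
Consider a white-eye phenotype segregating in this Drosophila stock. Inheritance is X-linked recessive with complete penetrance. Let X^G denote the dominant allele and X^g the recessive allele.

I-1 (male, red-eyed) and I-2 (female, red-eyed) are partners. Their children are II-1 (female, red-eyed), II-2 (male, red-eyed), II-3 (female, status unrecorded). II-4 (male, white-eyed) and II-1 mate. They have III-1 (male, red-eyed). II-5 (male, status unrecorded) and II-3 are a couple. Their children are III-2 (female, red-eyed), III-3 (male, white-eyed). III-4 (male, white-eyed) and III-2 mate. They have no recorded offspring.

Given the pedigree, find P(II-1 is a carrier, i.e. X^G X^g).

1/3

I-1 is red-eyed, so I-1 is X^G Y.
I-2 is red-eyed so carries G and passed g to II-3 (X^G X^g, whose G came from I-1), so I-2 is X^G X^g.
Their cross gives offspring ratios 1/2 X^G X^G : 1/2 X^G X^g. Conditioning on II-1 being red-eyed, P(X^G X^g) = 1/2 / 1 = 1/2 before taking II-1's own offspring into account.
II-4 is white-eyed, so II-4 is X^g Y.
Now use II-1's offspring. Probability of each recorded status — red-eyed son III-1: 1/2 if II-1 is X^G X^g, 1 if X^G X^G.
Bayes: P(X^G X^g) = 1/2·1/2 / (1/2·1/2 + 1/2·1) = 1/3.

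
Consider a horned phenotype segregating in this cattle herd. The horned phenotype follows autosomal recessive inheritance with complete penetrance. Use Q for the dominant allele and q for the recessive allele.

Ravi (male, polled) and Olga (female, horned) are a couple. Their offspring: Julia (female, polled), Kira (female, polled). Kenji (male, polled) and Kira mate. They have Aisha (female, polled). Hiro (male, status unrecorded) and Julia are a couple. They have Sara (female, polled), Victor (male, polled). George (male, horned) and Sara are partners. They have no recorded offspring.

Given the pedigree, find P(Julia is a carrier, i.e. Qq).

1

Julia is polled so carries Q and received q from Olga (qq), so Julia is Qq, giving P(Qq) = 1.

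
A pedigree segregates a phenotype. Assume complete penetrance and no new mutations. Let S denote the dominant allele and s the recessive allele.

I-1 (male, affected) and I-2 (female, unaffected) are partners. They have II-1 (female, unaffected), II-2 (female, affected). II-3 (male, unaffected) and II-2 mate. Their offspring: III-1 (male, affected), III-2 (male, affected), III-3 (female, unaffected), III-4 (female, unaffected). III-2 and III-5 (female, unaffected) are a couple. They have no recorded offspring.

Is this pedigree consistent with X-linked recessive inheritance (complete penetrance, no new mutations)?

Yes

A consistent assignment under X-linked recessive exists: I-1 X^s Y, I-2 X^S X^s, II-1 X^S X^s, II-2 X^s X^s, II-3 X^S Y, III-1 X^s Y, III-2 X^s Y, III-3 X^S X^s, III-4 X^S X^s, III-5 X^S X^S.
In this assignment every recorded phenotype matches its genotype and every non-founder's genotype is obtainable from its parents' genotypes, so the pedigree is consistent.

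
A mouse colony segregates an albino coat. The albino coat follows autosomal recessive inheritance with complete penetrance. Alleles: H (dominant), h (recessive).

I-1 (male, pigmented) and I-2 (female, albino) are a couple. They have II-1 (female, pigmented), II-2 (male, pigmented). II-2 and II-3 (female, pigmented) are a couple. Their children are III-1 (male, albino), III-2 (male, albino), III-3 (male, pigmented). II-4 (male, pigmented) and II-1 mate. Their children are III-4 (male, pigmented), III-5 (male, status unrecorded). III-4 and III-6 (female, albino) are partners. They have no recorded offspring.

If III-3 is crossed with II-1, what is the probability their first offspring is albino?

II-2 is pigmented so carries H and received h from I-2 (hh), so II-2 is Hh.
II-3 is pigmented so carries H and passed h to III-1 (hh), so II-3 is Hh.
III-3 is a pigmented offspring of II-2 (Hh) × II-3 (Hh), whose cross gives 1/4 HH : 1/2 Hh : 1/4 hh; conditioning on being pigmented, III-3 is HH with probability 1/3, Hh with probability 2/3.
II-1 is pigmented so carries H and received h from I-2 (hh), so II-1 is Hh.
Summing over parental genotype combinations, P(offspring is albino) = 2/3·1/4 = 1/6.

1/6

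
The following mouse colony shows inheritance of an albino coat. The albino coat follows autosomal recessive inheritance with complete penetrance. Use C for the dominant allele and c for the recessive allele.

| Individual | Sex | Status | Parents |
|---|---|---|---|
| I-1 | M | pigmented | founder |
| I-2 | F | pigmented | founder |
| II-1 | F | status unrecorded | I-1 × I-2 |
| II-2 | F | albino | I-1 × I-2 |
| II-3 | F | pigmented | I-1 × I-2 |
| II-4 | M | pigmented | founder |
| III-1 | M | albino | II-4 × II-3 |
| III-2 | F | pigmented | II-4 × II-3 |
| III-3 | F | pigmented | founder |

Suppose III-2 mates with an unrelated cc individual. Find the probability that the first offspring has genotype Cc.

2/3

II-4 is pigmented so carries C and passed c to III-1 (cc), so II-4 is Cc.
II-3 is pigmented so carries C and passed c to III-1 (cc), so II-3 is Cc.
III-2 is a pigmented offspring of II-4 (Cc) × II-3 (Cc), whose cross gives 1/4 CC : 1/2 Cc : 1/4 cc; conditioning on being pigmented, III-2 is CC with probability 1/3, Cc with probability 2/3.
Summing over parental genotype combinations, P(offspring has genotype Cc) = 1/3·1 + 2/3·1/2 = 2/3.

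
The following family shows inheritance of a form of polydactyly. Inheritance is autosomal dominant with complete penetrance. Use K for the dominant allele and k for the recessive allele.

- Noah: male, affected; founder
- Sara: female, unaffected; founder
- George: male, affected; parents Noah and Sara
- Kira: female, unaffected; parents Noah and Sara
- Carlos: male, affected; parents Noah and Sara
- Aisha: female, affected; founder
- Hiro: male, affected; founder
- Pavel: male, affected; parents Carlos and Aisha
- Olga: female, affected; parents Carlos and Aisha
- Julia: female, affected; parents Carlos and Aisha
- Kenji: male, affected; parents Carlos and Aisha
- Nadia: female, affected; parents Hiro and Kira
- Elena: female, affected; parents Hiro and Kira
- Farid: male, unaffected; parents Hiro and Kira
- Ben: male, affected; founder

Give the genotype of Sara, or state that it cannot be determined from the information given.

kk

Sara is unaffected, so Sara is kk.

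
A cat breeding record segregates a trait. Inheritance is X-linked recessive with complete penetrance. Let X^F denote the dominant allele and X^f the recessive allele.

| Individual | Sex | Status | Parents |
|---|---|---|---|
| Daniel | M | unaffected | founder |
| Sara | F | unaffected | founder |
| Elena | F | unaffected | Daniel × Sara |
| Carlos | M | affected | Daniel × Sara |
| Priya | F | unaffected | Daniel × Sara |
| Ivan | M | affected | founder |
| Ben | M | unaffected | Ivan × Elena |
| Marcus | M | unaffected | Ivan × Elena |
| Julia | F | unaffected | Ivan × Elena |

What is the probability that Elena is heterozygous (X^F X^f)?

1/9

Daniel is unaffected, so Daniel is X^F Y.
Sara is unaffected so carries F and passed f to Carlos (X^f Y), so Sara is X^F X^f.
Their cross gives offspring ratios 1/2 X^F X^F : 1/2 X^F X^f. Conditioning on Elena being unaffected, P(X^F X^f) = 1/2 / 1 = 1/2 before taking Elena's own offspring into account.
Ivan is affected, so Ivan is X^f Y.
Now use Elena's offspring. Probability of each recorded status — unaffected son Ben: 1/2 if Elena is X^F X^f, 1 if X^F X^F; unaffected son Marcus: 1/2 if Elena is X^F X^f, 1 if X^F X^F; unaffected daughter Julia: 1/2 if Elena is X^F X^f, 1 if X^F X^F.
Bayes: P(X^F X^f) = 1/2·1/8 / (1/2·1/8 + 1/2·1) = 1/9.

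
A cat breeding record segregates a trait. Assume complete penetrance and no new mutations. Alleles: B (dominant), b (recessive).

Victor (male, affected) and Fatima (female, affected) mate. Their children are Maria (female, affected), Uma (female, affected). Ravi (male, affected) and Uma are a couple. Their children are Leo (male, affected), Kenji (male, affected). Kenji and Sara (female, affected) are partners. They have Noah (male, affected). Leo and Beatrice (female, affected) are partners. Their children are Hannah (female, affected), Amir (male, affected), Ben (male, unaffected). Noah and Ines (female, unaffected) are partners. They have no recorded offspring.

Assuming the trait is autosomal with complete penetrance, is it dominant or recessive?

dominant

Leo and Beatrice are both affected yet have an unaffected child Ben. Under a recessive model two affected parents are homozygous and every child would be affected, so the trait cannot be recessive.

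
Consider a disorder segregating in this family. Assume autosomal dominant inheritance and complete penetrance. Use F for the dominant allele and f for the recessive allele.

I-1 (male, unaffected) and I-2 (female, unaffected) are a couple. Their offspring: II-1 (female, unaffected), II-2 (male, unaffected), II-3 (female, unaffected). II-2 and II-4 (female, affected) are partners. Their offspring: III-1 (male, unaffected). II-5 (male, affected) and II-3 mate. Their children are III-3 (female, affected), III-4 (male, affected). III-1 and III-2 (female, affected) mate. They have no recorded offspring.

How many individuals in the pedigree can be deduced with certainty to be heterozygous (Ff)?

Obligate heterozygotes: II-4 is affected so carries F and passed f to III-1 (ff), so II-4 is Ff; III-3 is affected so carries F and received f from II-3 (ff), so III-3 is Ff; III-4 is affected so carries F and received f from II-3 (ff), so III-4 is Ff.
Every other individual is either homozygous by phenotype or has at least one consistent homozygous assignment, so the count is 3.

3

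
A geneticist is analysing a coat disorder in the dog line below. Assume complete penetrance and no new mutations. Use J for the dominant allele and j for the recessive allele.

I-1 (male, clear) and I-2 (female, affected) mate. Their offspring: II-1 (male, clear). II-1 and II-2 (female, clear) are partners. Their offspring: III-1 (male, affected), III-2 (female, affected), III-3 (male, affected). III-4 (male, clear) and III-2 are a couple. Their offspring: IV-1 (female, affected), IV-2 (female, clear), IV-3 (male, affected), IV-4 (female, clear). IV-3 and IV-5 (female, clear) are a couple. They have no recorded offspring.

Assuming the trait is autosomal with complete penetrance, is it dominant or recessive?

II-1 and II-2 are both clear yet have an affected child III-1. Under dominance, an affected child requires at least one affected parent, so the trait cannot be dominant.

recessive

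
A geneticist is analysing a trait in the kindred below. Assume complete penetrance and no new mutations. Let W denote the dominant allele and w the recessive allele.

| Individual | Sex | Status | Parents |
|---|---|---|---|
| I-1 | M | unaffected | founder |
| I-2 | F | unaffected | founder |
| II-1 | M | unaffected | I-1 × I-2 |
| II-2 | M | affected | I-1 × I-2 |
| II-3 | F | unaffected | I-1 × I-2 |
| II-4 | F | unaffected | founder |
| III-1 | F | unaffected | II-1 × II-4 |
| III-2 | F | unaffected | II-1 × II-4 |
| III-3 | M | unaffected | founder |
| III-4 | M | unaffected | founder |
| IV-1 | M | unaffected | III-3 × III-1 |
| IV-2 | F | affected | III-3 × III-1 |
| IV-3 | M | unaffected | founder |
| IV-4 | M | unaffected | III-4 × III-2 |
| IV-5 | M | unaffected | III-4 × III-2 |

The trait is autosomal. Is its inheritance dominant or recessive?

I-1 and I-2 are both unaffected yet have an affected child II-2. Under dominance, an affected child requires at least one affected parent, so the trait cannot be dominant.

recessive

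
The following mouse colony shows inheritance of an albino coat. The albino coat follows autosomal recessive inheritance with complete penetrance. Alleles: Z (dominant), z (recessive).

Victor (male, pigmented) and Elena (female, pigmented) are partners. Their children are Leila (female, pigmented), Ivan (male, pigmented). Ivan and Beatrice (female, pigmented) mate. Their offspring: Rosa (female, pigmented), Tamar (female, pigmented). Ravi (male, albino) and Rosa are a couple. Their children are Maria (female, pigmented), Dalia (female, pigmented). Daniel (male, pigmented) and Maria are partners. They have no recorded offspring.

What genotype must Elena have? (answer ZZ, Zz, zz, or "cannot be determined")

Elena's phenotype allows ZZ or Zz, and no parent or child forces a single allele at both positions; consistent genotype assignments exist with Elena as ZZ or Zz.

cannot be determined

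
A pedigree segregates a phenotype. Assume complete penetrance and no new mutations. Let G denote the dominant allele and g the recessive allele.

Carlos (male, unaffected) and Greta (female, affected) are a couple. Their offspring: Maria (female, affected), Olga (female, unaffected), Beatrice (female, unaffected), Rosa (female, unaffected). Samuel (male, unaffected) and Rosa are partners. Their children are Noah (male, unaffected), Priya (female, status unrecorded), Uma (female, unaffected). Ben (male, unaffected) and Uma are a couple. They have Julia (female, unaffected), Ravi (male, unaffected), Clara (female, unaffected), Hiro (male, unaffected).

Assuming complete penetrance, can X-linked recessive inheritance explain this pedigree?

Under X-linked recessive, Maria (affected, female) cannot arise from Carlos (unaffected) × Greta (affected).

No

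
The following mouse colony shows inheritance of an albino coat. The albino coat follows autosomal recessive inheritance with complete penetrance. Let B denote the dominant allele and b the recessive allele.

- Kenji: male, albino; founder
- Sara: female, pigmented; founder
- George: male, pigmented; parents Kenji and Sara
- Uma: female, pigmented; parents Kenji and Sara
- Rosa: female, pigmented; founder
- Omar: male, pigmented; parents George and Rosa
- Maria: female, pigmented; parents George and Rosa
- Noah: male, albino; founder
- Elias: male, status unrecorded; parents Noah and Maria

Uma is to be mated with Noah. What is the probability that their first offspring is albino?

Uma is pigmented so carries B and received b from Kenji (bb), so Uma is Bb.
Noah is albino, so Noah is bb.
The cross gives 1/2 Bb : 1/2 bb, so P(offspring is albino) = 1/2.

1/2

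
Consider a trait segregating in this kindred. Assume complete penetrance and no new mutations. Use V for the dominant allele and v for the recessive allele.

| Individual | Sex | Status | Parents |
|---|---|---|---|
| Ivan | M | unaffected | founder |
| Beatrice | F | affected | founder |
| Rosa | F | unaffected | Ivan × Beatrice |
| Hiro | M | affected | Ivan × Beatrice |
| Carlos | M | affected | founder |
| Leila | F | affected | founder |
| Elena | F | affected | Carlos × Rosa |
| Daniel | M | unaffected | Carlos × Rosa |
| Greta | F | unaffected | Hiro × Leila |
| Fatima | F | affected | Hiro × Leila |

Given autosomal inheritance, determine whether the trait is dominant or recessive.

Hiro and Leila are both affected yet have an unaffected child Greta. Under a recessive model two affected parents are homozygous and every child would be affected, so the trait cannot be recessive.

dominant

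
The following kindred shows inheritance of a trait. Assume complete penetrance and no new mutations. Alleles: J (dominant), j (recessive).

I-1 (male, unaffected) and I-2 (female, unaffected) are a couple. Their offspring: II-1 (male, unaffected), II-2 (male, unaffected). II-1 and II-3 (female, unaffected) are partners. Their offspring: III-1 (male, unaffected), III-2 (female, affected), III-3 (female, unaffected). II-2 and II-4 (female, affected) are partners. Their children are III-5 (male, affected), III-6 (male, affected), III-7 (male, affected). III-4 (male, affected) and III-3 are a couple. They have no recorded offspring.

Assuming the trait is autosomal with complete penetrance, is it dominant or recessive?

II-1 and II-3 are both unaffected yet have an affected child III-2. Under dominance, an affected child requires at least one affected parent, so the trait cannot be dominant.

recessive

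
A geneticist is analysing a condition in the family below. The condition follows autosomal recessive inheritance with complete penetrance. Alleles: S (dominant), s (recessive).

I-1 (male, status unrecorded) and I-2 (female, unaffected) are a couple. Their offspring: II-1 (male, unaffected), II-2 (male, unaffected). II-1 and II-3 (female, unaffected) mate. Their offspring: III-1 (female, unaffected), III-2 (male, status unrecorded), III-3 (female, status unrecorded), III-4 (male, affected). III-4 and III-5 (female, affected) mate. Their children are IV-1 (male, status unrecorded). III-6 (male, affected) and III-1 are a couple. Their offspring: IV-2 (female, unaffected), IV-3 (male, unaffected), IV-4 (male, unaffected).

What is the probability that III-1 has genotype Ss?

II-1 is unaffected so carries S and passed s to III-4 (ss), so II-1 is Ss.
II-3 is unaffected so carries S and passed s to III-4 (ss), so II-3 is Ss.
Their cross gives offspring ratios 1/4 SS : 1/2 Ss : 1/4 ss. Conditioning on III-1 being unaffected, P(Ss) = 1/2 / 3/4 = 2/3 before taking III-1's own offspring into account.
III-6 is affected, so III-6 is ss.
Now use III-1's offspring. Probability of each recorded status — unaffected daughter IV-2: 1/2 if III-1 is Ss, 1 if SS; unaffected son IV-3: 1/2 if III-1 is Ss, 1 if SS; unaffected son IV-4: 1/2 if III-1 is Ss, 1 if SS.
Bayes: P(Ss) = 2/3·1/8 / (2/3·1/8 + 1/3·1) = 1/5.

1/5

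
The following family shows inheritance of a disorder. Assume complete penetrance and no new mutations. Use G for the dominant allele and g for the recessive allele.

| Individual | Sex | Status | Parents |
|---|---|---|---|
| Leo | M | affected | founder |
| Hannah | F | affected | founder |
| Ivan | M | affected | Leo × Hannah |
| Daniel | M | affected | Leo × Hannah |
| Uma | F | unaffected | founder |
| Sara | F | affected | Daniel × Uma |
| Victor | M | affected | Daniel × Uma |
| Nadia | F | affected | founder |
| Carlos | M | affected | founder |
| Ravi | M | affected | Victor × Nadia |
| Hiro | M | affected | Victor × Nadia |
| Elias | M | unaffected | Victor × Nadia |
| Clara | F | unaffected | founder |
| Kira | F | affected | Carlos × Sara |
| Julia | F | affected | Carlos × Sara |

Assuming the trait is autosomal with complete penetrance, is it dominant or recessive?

dominant

Victor and Nadia are both affected yet have an unaffected child Elias. Under a recessive model two affected parents are homozygous and every child would be affected, so the trait cannot be recessive.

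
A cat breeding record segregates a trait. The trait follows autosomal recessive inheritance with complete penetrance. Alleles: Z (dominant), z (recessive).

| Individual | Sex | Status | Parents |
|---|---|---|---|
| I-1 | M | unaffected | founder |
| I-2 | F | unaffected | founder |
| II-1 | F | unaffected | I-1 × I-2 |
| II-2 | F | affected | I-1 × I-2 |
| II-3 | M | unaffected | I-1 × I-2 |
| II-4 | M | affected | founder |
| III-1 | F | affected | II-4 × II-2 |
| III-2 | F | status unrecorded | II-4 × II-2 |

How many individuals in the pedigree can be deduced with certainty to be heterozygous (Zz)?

Obligate heterozygotes: I-1 is unaffected so carries Z and passed z to II-2 (zz), so I-1 is Zz; I-2 is unaffected so carries Z and passed z to II-2 (zz), so I-2 is Zz.
Every other individual is either homozygous by phenotype or has at least one consistent homozygous assignment, so the count is 2.

2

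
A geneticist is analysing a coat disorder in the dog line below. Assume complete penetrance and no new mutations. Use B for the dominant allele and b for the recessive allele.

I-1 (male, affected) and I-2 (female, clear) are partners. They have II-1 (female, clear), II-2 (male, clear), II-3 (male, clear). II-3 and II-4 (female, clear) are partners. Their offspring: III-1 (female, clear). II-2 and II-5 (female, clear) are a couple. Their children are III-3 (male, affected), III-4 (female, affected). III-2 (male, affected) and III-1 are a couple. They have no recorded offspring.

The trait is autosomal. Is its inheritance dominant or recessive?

II-2 and II-5 are both clear yet have an affected child III-3. Under dominance, an affected child requires at least one affected parent, so the trait cannot be dominant.

recessive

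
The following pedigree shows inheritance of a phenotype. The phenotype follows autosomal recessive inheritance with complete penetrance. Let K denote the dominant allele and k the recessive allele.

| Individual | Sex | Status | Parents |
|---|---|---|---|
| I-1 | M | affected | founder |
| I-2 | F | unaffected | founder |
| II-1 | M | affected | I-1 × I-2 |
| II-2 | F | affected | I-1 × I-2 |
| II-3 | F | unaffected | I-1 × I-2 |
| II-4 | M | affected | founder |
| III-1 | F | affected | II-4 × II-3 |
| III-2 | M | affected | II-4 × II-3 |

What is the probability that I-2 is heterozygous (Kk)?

I-2 is unaffected so carries K and passed k to II-1 (kk), so I-2 is Kk, giving P(Kk) = 1.

1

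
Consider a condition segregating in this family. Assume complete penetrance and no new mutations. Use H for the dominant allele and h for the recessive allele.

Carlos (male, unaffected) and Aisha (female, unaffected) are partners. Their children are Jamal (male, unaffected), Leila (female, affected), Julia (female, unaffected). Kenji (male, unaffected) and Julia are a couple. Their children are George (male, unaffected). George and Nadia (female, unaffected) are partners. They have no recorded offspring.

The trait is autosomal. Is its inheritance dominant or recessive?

recessive

Carlos and Aisha are both unaffected yet have an affected child Leila. Under dominance, an affected child requires at least one affected parent, so the trait cannot be dominant.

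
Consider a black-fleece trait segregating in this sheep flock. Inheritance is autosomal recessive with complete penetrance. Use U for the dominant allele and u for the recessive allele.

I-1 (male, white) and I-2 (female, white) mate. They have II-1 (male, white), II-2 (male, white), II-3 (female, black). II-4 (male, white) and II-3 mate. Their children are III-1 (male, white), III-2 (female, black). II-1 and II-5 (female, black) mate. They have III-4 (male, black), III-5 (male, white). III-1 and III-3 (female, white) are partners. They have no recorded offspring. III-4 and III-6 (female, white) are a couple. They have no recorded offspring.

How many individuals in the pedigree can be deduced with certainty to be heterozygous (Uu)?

6

Obligate heterozygotes: I-1 is white so carries U and passed u to II-3 (uu), so I-1 is Uu; I-2 is white so carries U and passed u to II-3 (uu), so I-2 is Uu; II-1 is white so carries U and passed u to III-4 (uu), so II-1 is Uu; II-4 is white so carries U and passed u to III-2 (uu), so II-4 is Uu; III-1 is white so carries U and received u from II-3 (uu), so III-1 is Uu; III-5 is white so carries U and received u from II-5 (uu), so III-5 is Uu.
Every other individual is either homozygous by phenotype or has at least one consistent homozygous assignment, so the count is 6.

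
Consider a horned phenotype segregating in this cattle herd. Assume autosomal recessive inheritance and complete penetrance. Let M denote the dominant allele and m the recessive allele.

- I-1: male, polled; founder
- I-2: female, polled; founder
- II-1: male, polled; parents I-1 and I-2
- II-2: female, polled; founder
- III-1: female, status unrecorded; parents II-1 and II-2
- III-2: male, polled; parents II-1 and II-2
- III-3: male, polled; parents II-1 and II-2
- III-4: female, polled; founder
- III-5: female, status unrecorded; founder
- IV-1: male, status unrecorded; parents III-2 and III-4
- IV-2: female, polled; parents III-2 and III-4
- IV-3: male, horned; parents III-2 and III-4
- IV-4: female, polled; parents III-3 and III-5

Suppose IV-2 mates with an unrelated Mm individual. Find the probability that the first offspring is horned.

1/6

III-2 is polled so carries M and passed m to IV-3 (mm), so III-2 is Mm.
III-4 is polled so carries M and passed m to IV-3 (mm), so III-4 is Mm.
IV-2 is a polled offspring of III-2 (Mm) × III-4 (Mm), whose cross gives 1/4 MM : 1/2 Mm : 1/4 mm; conditioning on being polled, IV-2 is MM with probability 1/3, Mm with probability 2/3.
Summing over parental genotype combinations, P(offspring is horned) = 2/3·1/4 = 1/6.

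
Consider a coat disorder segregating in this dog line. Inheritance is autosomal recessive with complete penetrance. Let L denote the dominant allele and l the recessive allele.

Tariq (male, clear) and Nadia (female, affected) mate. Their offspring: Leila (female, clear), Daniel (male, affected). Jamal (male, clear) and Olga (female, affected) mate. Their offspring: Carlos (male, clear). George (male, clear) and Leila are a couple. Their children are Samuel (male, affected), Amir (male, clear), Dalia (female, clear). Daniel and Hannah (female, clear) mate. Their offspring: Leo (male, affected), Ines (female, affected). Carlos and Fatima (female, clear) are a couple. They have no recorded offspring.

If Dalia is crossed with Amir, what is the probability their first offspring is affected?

1/9

George is clear so carries L and passed l to Samuel (ll), so George is Ll.
Leila is clear so carries L and received l from Nadia (ll), so Leila is Ll.
Dalia is a clear offspring of George (Ll) × Leila (Ll), whose cross gives 1/4 LL : 1/2 Ll : 1/4 ll; conditioning on being clear, Dalia is LL with probability 1/3, Ll with probability 2/3.
Amir is a clear offspring of George (Ll) × Leila (Ll), whose cross gives 1/4 LL : 1/2 Ll : 1/4 ll; conditioning on being clear, Amir is LL with probability 1/3, Ll with probability 2/3.
Summing over parental genotype combinations, P(offspring is affected) = 4/9·1/4 = 1/9.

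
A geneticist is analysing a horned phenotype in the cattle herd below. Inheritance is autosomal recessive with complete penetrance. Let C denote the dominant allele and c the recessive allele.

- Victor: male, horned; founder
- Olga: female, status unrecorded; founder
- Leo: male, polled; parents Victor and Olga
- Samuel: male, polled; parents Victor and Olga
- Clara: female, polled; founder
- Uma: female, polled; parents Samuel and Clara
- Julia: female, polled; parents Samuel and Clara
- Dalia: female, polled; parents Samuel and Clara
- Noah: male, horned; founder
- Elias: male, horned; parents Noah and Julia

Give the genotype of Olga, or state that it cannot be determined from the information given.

cannot be determined

Olga's phenotype is unrecorded, and no parent or child forces a single allele at both positions; consistent genotype assignments exist with Olga as CC or Cc.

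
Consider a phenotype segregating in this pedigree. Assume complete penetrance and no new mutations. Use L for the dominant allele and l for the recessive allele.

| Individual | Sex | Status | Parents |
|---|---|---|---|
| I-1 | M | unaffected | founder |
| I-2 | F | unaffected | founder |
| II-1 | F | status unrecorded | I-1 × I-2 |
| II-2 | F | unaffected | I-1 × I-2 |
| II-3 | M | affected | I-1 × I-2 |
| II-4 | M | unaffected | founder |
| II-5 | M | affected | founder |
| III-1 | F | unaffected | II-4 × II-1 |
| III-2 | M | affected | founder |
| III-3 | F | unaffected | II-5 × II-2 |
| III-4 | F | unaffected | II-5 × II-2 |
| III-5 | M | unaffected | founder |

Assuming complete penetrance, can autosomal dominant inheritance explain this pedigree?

No

Under autosomal dominant, II-3 (affected, male) cannot arise from I-1 (unaffected) × I-2 (unaffected).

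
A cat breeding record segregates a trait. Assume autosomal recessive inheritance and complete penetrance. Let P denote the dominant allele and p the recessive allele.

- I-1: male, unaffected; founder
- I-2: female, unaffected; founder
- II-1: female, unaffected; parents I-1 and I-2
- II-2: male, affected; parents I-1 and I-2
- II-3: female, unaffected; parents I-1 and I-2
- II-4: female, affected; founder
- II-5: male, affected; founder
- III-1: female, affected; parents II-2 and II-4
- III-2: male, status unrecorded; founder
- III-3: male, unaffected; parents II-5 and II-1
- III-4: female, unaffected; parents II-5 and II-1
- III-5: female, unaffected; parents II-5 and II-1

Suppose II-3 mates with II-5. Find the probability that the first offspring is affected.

I-1 is unaffected so carries P and passed p to II-2 (pp), so I-1 is Pp.
I-2 is unaffected so carries P and passed p to II-2 (pp), so I-2 is Pp.
II-3 is an unaffected offspring of I-1 (Pp) × I-2 (Pp), whose cross gives 1/4 PP : 1/2 Pp : 1/4 pp; conditioning on being unaffected, II-3 is PP with probability 1/3, Pp with probability 2/3.
II-5 is affected, so II-5 is pp.
Summing over parental genotype combinations, P(offspring is affected) = 2/3·1/2 = 1/3.

1/3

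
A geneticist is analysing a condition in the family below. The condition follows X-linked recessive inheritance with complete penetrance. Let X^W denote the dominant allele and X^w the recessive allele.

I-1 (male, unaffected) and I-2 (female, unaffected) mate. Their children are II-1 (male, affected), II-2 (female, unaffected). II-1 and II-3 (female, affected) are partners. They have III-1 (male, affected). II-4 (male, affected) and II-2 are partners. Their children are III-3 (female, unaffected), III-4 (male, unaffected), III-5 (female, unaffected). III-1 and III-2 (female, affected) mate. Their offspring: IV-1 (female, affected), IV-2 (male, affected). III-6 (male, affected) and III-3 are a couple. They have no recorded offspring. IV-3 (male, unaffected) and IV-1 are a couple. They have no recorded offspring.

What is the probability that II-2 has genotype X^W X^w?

1/9

I-1 is unaffected, so I-1 is X^W Y.
I-2 is unaffected so carries W and passed w to II-1 (X^w Y), so I-2 is X^W X^w.
Their cross gives offspring ratios 1/2 X^W X^W : 1/2 X^W X^w. Conditioning on II-2 being unaffected, P(X^W X^w) = 1/2 / 1 = 1/2 before taking II-2's own offspring into account.
II-4 is affected, so II-4 is X^w Y.
Now use II-2's offspring. Probability of each recorded status — unaffected daughter III-3: 1/2 if II-2 is X^W X^w, 1 if X^W X^W; unaffected son III-4: 1/2 if II-2 is X^W X^w, 1 if X^W X^W; unaffected daughter III-5: 1/2 if II-2 is X^W X^w, 1 if X^W X^W.
Bayes: P(X^W X^w) = 1/2·1/8 / (1/2·1/8 + 1/2·1) = 1/9.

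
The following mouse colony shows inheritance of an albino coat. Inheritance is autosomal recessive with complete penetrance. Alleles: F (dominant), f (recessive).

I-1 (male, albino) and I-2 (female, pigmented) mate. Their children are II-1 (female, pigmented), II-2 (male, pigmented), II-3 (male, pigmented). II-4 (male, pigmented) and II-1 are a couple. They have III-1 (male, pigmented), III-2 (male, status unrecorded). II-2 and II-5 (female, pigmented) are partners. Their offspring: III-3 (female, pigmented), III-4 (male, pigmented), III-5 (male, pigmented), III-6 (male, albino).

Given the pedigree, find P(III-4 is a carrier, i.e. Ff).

2/3

II-2 is pigmented so carries F and received f from I-1 (ff), so II-2 is Ff.
II-5 is pigmented so carries F and passed f to III-6 (ff), so II-5 is Ff.
Their cross gives offspring ratios 1/4 FF : 1/2 Ff : 1/4 ff. Conditioning on III-4 being pigmented, P(Ff) = 1/2 / 3/4 = 2/3.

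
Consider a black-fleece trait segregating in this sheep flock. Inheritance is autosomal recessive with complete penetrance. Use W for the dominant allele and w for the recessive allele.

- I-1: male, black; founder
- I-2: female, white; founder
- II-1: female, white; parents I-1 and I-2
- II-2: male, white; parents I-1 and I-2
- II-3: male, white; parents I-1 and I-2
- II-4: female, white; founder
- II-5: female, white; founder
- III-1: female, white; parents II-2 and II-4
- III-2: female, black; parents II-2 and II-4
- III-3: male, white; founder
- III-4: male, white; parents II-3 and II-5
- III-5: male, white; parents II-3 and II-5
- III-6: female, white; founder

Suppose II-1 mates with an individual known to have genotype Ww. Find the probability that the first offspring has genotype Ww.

II-1 is white so carries W and received w from I-1 (ww), so II-1 is Ww.
The cross gives 1/4 WW : 1/2 Ww : 1/4 ww, so P(offspring has genotype Ww) = 1/2.

1/2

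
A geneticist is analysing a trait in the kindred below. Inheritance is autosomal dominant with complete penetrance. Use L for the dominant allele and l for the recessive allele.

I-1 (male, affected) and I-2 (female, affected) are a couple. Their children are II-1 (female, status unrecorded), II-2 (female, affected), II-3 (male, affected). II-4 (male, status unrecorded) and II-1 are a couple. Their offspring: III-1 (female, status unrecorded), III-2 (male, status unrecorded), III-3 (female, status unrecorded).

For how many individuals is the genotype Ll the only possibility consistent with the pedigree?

0

No individual's genotype is forced to Ll by the pedigree, so the count is 0.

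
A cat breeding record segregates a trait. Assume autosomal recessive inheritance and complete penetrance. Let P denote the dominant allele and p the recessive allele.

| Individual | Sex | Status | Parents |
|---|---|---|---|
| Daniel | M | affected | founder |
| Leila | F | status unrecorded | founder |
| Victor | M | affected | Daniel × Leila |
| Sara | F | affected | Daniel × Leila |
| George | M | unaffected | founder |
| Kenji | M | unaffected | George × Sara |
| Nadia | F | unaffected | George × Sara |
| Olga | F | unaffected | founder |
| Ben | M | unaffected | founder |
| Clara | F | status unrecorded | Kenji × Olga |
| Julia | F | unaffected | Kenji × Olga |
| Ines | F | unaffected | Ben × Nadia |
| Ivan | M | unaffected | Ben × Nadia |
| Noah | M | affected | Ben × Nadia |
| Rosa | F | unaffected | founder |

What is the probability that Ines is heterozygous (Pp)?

Ben is unaffected so carries P and passed p to Noah (pp), so Ben is Pp.
Nadia is unaffected so carries P and received p from Sara (pp), so Nadia is Pp.
Their cross gives offspring ratios 1/4 PP : 1/2 Pp : 1/4 pp. Conditioning on Ines being unaffected, P(Pp) = 1/2 / 3/4 = 2/3.

2/3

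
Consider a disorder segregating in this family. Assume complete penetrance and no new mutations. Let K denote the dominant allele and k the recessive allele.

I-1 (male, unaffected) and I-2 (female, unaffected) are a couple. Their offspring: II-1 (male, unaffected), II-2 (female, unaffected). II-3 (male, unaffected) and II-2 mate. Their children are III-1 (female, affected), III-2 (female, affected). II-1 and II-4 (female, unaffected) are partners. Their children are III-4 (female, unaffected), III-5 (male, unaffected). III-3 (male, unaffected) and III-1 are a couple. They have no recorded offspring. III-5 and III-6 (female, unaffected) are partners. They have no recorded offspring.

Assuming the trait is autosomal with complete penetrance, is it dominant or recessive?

II-3 and II-2 are both unaffected yet have an affected child III-1. Under dominance, an affected child requires at least one affected parent, so the trait cannot be dominant.

recessive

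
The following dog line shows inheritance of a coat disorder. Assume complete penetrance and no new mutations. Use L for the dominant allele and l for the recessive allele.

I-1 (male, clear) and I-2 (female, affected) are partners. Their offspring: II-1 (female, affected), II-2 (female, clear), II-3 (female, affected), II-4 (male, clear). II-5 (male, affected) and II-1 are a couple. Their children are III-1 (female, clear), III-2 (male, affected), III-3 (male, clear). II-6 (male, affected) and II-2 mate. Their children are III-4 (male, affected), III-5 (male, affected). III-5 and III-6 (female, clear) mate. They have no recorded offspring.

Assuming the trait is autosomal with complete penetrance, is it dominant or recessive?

II-5 and II-1 are both affected yet have a clear child III-1. Under a recessive model two affected parents are homozygous and every child would be affected, so the trait cannot be recessive.

dominant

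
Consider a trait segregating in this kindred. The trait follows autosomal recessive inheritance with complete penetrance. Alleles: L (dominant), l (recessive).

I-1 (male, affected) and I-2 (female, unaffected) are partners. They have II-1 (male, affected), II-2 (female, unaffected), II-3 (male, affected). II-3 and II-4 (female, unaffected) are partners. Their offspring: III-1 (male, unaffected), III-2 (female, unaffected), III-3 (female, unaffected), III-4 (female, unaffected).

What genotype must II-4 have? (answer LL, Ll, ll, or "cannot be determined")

II-4's phenotype allows LL or Ll, and no parent or child forces a single allele at both positions; consistent genotype assignments exist with II-4 as LL or Ll.

cannot be determined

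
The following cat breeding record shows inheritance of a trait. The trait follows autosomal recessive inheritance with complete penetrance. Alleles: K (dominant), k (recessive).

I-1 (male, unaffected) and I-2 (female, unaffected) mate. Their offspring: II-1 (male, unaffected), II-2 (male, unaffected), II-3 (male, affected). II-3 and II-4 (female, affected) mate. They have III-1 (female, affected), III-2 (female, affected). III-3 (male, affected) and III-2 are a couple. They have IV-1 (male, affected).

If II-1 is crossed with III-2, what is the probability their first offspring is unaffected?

I-1 is unaffected so carries K and passed k to II-3 (kk), so I-1 is Kk.
I-2 is unaffected so carries K and passed k to II-3 (kk), so I-2 is Kk.
II-1 is an unaffected offspring of I-1 (Kk) × I-2 (Kk), whose cross gives 1/4 KK : 1/2 Kk : 1/4 kk; conditioning on being unaffected, II-1 is KK with probability 1/3, Kk with probability 2/3.
III-2 is affected, so III-2 is kk.
Summing over parental genotype combinations, P(offspring is unaffected) = 1/3·1 + 2/3·1/2 = 2/3.

2/3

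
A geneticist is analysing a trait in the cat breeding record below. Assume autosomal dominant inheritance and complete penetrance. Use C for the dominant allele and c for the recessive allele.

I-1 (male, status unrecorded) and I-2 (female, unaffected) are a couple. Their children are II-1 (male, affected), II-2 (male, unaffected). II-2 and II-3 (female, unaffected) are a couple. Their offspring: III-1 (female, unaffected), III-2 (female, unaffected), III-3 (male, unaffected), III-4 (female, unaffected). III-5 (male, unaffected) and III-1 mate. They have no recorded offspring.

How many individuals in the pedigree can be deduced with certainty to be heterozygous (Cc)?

Obligate heterozygotes: I-1 passed C to II-1 (Cc, whose c came from I-2) and passed c to II-2 (cc), so I-1 is Cc; II-1 is affected so carries C and received c from I-2 (cc), so II-1 is Cc.
Every other individual is either homozygous by phenotype or has at least one consistent homozygous assignment, so the count is 2.

2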